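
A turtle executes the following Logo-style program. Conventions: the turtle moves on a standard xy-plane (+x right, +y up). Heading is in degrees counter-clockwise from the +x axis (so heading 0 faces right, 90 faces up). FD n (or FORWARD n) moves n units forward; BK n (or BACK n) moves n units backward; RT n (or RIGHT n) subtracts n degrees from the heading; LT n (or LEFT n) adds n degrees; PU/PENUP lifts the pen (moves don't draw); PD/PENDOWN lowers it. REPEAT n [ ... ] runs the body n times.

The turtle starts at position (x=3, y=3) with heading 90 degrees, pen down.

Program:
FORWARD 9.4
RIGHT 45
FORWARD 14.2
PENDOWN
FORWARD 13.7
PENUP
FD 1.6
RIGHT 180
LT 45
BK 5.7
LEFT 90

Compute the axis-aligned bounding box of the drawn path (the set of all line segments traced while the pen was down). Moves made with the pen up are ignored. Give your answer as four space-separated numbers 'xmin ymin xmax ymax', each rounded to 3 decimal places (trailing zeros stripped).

Answer: 3 3 22.728 32.128

Derivation:
Executing turtle program step by step:
Start: pos=(3,3), heading=90, pen down
FD 9.4: (3,3) -> (3,12.4) [heading=90, draw]
RT 45: heading 90 -> 45
FD 14.2: (3,12.4) -> (13.041,22.441) [heading=45, draw]
PD: pen down
FD 13.7: (13.041,22.441) -> (22.728,32.128) [heading=45, draw]
PU: pen up
FD 1.6: (22.728,32.128) -> (23.86,33.26) [heading=45, move]
RT 180: heading 45 -> 225
LT 45: heading 225 -> 270
BK 5.7: (23.86,33.26) -> (23.86,38.96) [heading=270, move]
LT 90: heading 270 -> 0
Final: pos=(23.86,38.96), heading=0, 3 segment(s) drawn

Segment endpoints: x in {3, 3, 13.041, 22.728}, y in {3, 12.4, 22.441, 32.128}
xmin=3, ymin=3, xmax=22.728, ymax=32.128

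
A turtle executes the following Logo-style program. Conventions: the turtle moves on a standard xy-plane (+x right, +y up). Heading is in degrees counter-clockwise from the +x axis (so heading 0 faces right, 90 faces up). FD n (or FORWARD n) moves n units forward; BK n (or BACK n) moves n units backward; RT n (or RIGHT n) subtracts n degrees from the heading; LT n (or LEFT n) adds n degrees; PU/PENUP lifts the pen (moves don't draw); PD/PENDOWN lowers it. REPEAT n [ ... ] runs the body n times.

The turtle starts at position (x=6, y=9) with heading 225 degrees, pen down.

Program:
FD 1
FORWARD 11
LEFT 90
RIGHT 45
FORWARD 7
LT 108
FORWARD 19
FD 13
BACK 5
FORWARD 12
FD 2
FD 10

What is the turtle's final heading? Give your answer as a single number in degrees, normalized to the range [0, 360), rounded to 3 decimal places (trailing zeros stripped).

Answer: 18

Derivation:
Executing turtle program step by step:
Start: pos=(6,9), heading=225, pen down
FD 1: (6,9) -> (5.293,8.293) [heading=225, draw]
FD 11: (5.293,8.293) -> (-2.485,0.515) [heading=225, draw]
LT 90: heading 225 -> 315
RT 45: heading 315 -> 270
FD 7: (-2.485,0.515) -> (-2.485,-6.485) [heading=270, draw]
LT 108: heading 270 -> 18
FD 19: (-2.485,-6.485) -> (15.585,-0.614) [heading=18, draw]
FD 13: (15.585,-0.614) -> (27.949,3.403) [heading=18, draw]
BK 5: (27.949,3.403) -> (23.193,1.858) [heading=18, draw]
FD 12: (23.193,1.858) -> (34.606,5.566) [heading=18, draw]
FD 2: (34.606,5.566) -> (36.508,6.184) [heading=18, draw]
FD 10: (36.508,6.184) -> (46.019,9.275) [heading=18, draw]
Final: pos=(46.019,9.275), heading=18, 9 segment(s) drawn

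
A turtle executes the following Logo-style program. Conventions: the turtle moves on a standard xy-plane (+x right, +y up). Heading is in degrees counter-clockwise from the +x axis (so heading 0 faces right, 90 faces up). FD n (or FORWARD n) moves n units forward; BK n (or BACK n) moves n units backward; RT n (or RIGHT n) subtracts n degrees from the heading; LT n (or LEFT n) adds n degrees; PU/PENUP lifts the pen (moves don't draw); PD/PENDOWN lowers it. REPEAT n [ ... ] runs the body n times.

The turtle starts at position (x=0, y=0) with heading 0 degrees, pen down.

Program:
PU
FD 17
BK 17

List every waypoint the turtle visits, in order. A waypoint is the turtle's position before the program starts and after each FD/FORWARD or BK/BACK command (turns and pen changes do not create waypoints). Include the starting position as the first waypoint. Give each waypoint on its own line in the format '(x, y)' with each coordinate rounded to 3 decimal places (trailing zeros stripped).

Executing turtle program step by step:
Start: pos=(0,0), heading=0, pen down
PU: pen up
FD 17: (0,0) -> (17,0) [heading=0, move]
BK 17: (17,0) -> (0,0) [heading=0, move]
Final: pos=(0,0), heading=0, 0 segment(s) drawn
Waypoints (3 total):
(0, 0)
(17, 0)
(0, 0)

Answer: (0, 0)
(17, 0)
(0, 0)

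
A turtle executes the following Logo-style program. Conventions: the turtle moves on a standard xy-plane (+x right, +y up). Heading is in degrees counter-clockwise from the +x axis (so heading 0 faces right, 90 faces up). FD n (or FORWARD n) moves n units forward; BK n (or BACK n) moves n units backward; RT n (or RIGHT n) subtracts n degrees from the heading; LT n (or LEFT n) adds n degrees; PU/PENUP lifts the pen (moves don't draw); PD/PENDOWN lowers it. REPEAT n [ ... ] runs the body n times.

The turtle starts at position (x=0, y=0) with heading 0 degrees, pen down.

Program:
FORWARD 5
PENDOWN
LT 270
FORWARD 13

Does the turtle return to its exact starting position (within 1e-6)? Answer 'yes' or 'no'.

Executing turtle program step by step:
Start: pos=(0,0), heading=0, pen down
FD 5: (0,0) -> (5,0) [heading=0, draw]
PD: pen down
LT 270: heading 0 -> 270
FD 13: (5,0) -> (5,-13) [heading=270, draw]
Final: pos=(5,-13), heading=270, 2 segment(s) drawn

Start position: (0, 0)
Final position: (5, -13)
Distance = 13.928; >= 1e-6 -> NOT closed

Answer: no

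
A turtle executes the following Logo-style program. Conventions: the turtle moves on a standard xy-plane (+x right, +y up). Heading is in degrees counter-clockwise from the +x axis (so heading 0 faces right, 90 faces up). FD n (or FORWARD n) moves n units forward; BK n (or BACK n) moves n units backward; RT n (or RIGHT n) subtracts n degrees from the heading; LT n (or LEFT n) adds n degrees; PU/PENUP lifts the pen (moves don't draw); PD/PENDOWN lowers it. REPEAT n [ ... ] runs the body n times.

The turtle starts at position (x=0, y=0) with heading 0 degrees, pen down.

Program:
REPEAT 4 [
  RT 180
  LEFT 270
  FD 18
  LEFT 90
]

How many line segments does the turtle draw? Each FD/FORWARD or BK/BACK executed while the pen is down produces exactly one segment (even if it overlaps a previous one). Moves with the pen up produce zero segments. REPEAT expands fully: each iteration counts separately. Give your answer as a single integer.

Executing turtle program step by step:
Start: pos=(0,0), heading=0, pen down
REPEAT 4 [
  -- iteration 1/4 --
  RT 180: heading 0 -> 180
  LT 270: heading 180 -> 90
  FD 18: (0,0) -> (0,18) [heading=90, draw]
  LT 90: heading 90 -> 180
  -- iteration 2/4 --
  RT 180: heading 180 -> 0
  LT 270: heading 0 -> 270
  FD 18: (0,18) -> (0,0) [heading=270, draw]
  LT 90: heading 270 -> 0
  -- iteration 3/4 --
  RT 180: heading 0 -> 180
  LT 270: heading 180 -> 90
  FD 18: (0,0) -> (0,18) [heading=90, draw]
  LT 90: heading 90 -> 180
  -- iteration 4/4 --
  RT 180: heading 180 -> 0
  LT 270: heading 0 -> 270
  FD 18: (0,18) -> (0,0) [heading=270, draw]
  LT 90: heading 270 -> 0
]
Final: pos=(0,0), heading=0, 4 segment(s) drawn
Segments drawn: 4

Answer: 4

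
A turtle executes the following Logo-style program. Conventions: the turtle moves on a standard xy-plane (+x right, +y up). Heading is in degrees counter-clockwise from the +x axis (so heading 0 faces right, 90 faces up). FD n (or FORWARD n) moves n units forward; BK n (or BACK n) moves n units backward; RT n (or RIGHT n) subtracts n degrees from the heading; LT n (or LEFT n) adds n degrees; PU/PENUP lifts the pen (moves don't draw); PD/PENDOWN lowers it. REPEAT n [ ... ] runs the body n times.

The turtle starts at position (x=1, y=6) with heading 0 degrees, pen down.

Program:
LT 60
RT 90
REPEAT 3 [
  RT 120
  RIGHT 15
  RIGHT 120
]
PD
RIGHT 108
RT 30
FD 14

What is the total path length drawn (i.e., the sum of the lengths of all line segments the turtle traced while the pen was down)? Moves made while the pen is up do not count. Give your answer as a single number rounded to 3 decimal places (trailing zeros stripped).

Answer: 14

Derivation:
Executing turtle program step by step:
Start: pos=(1,6), heading=0, pen down
LT 60: heading 0 -> 60
RT 90: heading 60 -> 330
REPEAT 3 [
  -- iteration 1/3 --
  RT 120: heading 330 -> 210
  RT 15: heading 210 -> 195
  RT 120: heading 195 -> 75
  -- iteration 2/3 --
  RT 120: heading 75 -> 315
  RT 15: heading 315 -> 300
  RT 120: heading 300 -> 180
  -- iteration 3/3 --
  RT 120: heading 180 -> 60
  RT 15: heading 60 -> 45
  RT 120: heading 45 -> 285
]
PD: pen down
RT 108: heading 285 -> 177
RT 30: heading 177 -> 147
FD 14: (1,6) -> (-10.741,13.625) [heading=147, draw]
Final: pos=(-10.741,13.625), heading=147, 1 segment(s) drawn

Segment lengths:
  seg 1: (1,6) -> (-10.741,13.625), length = 14
Total = 14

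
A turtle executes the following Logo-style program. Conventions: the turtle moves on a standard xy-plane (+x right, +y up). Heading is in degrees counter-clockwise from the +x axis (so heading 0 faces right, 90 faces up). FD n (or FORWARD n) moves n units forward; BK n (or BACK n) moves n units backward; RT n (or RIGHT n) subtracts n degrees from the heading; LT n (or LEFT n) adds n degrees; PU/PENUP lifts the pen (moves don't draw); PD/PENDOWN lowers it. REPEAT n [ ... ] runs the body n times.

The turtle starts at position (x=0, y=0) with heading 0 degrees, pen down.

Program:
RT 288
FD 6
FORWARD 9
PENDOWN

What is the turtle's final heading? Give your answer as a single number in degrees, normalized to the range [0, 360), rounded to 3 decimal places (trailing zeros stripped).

Executing turtle program step by step:
Start: pos=(0,0), heading=0, pen down
RT 288: heading 0 -> 72
FD 6: (0,0) -> (1.854,5.706) [heading=72, draw]
FD 9: (1.854,5.706) -> (4.635,14.266) [heading=72, draw]
PD: pen down
Final: pos=(4.635,14.266), heading=72, 2 segment(s) drawn

Answer: 72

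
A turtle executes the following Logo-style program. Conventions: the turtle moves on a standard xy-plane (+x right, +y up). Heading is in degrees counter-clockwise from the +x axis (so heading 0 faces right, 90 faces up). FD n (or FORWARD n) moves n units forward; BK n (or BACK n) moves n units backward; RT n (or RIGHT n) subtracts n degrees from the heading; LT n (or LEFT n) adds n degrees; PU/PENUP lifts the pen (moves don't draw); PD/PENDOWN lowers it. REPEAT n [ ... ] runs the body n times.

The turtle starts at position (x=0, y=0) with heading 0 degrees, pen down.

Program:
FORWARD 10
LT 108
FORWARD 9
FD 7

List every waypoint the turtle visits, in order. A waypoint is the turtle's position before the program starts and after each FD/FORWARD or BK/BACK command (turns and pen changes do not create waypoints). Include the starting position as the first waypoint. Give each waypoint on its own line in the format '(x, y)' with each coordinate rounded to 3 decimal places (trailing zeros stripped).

Answer: (0, 0)
(10, 0)
(7.219, 8.56)
(5.056, 15.217)

Derivation:
Executing turtle program step by step:
Start: pos=(0,0), heading=0, pen down
FD 10: (0,0) -> (10,0) [heading=0, draw]
LT 108: heading 0 -> 108
FD 9: (10,0) -> (7.219,8.56) [heading=108, draw]
FD 7: (7.219,8.56) -> (5.056,15.217) [heading=108, draw]
Final: pos=(5.056,15.217), heading=108, 3 segment(s) drawn
Waypoints (4 total):
(0, 0)
(10, 0)
(7.219, 8.56)
(5.056, 15.217)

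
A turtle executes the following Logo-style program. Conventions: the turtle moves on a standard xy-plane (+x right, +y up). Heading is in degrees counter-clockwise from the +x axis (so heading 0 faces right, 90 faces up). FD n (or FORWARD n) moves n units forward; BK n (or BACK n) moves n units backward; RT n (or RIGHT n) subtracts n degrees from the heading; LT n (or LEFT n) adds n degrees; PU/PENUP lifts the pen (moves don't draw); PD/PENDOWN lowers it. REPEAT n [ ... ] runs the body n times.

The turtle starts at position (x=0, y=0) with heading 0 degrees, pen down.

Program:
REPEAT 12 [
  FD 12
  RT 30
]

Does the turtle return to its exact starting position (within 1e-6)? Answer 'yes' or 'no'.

Executing turtle program step by step:
Start: pos=(0,0), heading=0, pen down
REPEAT 12 [
  -- iteration 1/12 --
  FD 12: (0,0) -> (12,0) [heading=0, draw]
  RT 30: heading 0 -> 330
  -- iteration 2/12 --
  FD 12: (12,0) -> (22.392,-6) [heading=330, draw]
  RT 30: heading 330 -> 300
  -- iteration 3/12 --
  FD 12: (22.392,-6) -> (28.392,-16.392) [heading=300, draw]
  RT 30: heading 300 -> 270
  -- iteration 4/12 --
  FD 12: (28.392,-16.392) -> (28.392,-28.392) [heading=270, draw]
  RT 30: heading 270 -> 240
  -- iteration 5/12 --
  FD 12: (28.392,-28.392) -> (22.392,-38.785) [heading=240, draw]
  RT 30: heading 240 -> 210
  -- iteration 6/12 --
  FD 12: (22.392,-38.785) -> (12,-44.785) [heading=210, draw]
  RT 30: heading 210 -> 180
  -- iteration 7/12 --
  FD 12: (12,-44.785) -> (0,-44.785) [heading=180, draw]
  RT 30: heading 180 -> 150
  -- iteration 8/12 --
  FD 12: (0,-44.785) -> (-10.392,-38.785) [heading=150, draw]
  RT 30: heading 150 -> 120
  -- iteration 9/12 --
  FD 12: (-10.392,-38.785) -> (-16.392,-28.392) [heading=120, draw]
  RT 30: heading 120 -> 90
  -- iteration 10/12 --
  FD 12: (-16.392,-28.392) -> (-16.392,-16.392) [heading=90, draw]
  RT 30: heading 90 -> 60
  -- iteration 11/12 --
  FD 12: (-16.392,-16.392) -> (-10.392,-6) [heading=60, draw]
  RT 30: heading 60 -> 30
  -- iteration 12/12 --
  FD 12: (-10.392,-6) -> (0,0) [heading=30, draw]
  RT 30: heading 30 -> 0
]
Final: pos=(0,0), heading=0, 12 segment(s) drawn

Start position: (0, 0)
Final position: (0, 0)
Distance = 0; < 1e-6 -> CLOSED

Answer: yes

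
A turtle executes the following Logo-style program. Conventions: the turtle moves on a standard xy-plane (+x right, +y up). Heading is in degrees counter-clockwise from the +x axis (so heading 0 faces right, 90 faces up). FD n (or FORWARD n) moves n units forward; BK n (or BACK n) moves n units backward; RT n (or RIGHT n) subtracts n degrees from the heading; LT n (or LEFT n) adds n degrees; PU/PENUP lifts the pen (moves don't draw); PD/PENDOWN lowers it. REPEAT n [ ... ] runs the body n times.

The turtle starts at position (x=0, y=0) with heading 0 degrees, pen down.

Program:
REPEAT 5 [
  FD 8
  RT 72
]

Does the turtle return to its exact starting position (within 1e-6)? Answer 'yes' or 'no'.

Executing turtle program step by step:
Start: pos=(0,0), heading=0, pen down
REPEAT 5 [
  -- iteration 1/5 --
  FD 8: (0,0) -> (8,0) [heading=0, draw]
  RT 72: heading 0 -> 288
  -- iteration 2/5 --
  FD 8: (8,0) -> (10.472,-7.608) [heading=288, draw]
  RT 72: heading 288 -> 216
  -- iteration 3/5 --
  FD 8: (10.472,-7.608) -> (4,-12.311) [heading=216, draw]
  RT 72: heading 216 -> 144
  -- iteration 4/5 --
  FD 8: (4,-12.311) -> (-2.472,-7.608) [heading=144, draw]
  RT 72: heading 144 -> 72
  -- iteration 5/5 --
  FD 8: (-2.472,-7.608) -> (0,0) [heading=72, draw]
  RT 72: heading 72 -> 0
]
Final: pos=(0,0), heading=0, 5 segment(s) drawn

Start position: (0, 0)
Final position: (0, 0)
Distance = 0; < 1e-6 -> CLOSED

Answer: yes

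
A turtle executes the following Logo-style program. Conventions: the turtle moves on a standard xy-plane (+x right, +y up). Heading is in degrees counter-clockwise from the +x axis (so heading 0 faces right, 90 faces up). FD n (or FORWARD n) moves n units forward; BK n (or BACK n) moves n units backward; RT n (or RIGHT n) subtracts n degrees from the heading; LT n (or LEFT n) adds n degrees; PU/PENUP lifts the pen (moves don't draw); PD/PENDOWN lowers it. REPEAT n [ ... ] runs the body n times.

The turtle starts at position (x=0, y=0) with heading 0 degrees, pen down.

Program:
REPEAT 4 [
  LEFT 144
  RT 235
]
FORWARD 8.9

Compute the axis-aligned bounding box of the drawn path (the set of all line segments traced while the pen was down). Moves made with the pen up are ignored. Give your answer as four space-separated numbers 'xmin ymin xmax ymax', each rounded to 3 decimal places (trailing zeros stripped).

Answer: 0 -0.621 8.878 0

Derivation:
Executing turtle program step by step:
Start: pos=(0,0), heading=0, pen down
REPEAT 4 [
  -- iteration 1/4 --
  LT 144: heading 0 -> 144
  RT 235: heading 144 -> 269
  -- iteration 2/4 --
  LT 144: heading 269 -> 53
  RT 235: heading 53 -> 178
  -- iteration 3/4 --
  LT 144: heading 178 -> 322
  RT 235: heading 322 -> 87
  -- iteration 4/4 --
  LT 144: heading 87 -> 231
  RT 235: heading 231 -> 356
]
FD 8.9: (0,0) -> (8.878,-0.621) [heading=356, draw]
Final: pos=(8.878,-0.621), heading=356, 1 segment(s) drawn

Segment endpoints: x in {0, 8.878}, y in {-0.621, 0}
xmin=0, ymin=-0.621, xmax=8.878, ymax=0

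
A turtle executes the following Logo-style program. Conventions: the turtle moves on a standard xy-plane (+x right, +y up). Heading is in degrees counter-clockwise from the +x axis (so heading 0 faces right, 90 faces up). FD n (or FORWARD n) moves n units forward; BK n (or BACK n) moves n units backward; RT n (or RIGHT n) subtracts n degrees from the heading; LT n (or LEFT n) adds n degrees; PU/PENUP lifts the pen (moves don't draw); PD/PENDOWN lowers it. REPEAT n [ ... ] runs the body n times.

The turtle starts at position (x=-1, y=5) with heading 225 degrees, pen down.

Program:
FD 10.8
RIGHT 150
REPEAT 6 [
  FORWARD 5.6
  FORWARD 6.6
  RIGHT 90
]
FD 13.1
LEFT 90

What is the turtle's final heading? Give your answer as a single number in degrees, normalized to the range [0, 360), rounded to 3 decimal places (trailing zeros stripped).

Answer: 345

Derivation:
Executing turtle program step by step:
Start: pos=(-1,5), heading=225, pen down
FD 10.8: (-1,5) -> (-8.637,-2.637) [heading=225, draw]
RT 150: heading 225 -> 75
REPEAT 6 [
  -- iteration 1/6 --
  FD 5.6: (-8.637,-2.637) -> (-7.187,2.772) [heading=75, draw]
  FD 6.6: (-7.187,2.772) -> (-5.479,9.148) [heading=75, draw]
  RT 90: heading 75 -> 345
  -- iteration 2/6 --
  FD 5.6: (-5.479,9.148) -> (-0.07,7.698) [heading=345, draw]
  FD 6.6: (-0.07,7.698) -> (6.305,5.99) [heading=345, draw]
  RT 90: heading 345 -> 255
  -- iteration 3/6 --
  FD 5.6: (6.305,5.99) -> (4.856,0.581) [heading=255, draw]
  FD 6.6: (4.856,0.581) -> (3.148,-5.794) [heading=255, draw]
  RT 90: heading 255 -> 165
  -- iteration 4/6 --
  FD 5.6: (3.148,-5.794) -> (-2.262,-4.345) [heading=165, draw]
  FD 6.6: (-2.262,-4.345) -> (-8.637,-2.637) [heading=165, draw]
  RT 90: heading 165 -> 75
  -- iteration 5/6 --
  FD 5.6: (-8.637,-2.637) -> (-7.187,2.772) [heading=75, draw]
  FD 6.6: (-7.187,2.772) -> (-5.479,9.148) [heading=75, draw]
  RT 90: heading 75 -> 345
  -- iteration 6/6 --
  FD 5.6: (-5.479,9.148) -> (-0.07,7.698) [heading=345, draw]
  FD 6.6: (-0.07,7.698) -> (6.305,5.99) [heading=345, draw]
  RT 90: heading 345 -> 255
]
FD 13.1: (6.305,5.99) -> (2.915,-6.664) [heading=255, draw]
LT 90: heading 255 -> 345
Final: pos=(2.915,-6.664), heading=345, 14 segment(s) drawn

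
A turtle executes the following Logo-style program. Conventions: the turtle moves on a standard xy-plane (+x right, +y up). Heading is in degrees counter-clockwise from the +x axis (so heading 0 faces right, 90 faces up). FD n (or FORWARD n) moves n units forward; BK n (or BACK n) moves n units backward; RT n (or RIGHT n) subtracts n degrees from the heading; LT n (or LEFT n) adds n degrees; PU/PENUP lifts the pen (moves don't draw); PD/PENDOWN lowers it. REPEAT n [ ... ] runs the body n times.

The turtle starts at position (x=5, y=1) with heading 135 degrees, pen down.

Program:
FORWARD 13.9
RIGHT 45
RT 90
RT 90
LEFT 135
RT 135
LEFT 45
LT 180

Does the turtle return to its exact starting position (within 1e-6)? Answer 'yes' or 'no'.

Answer: no

Derivation:
Executing turtle program step by step:
Start: pos=(5,1), heading=135, pen down
FD 13.9: (5,1) -> (-4.829,10.829) [heading=135, draw]
RT 45: heading 135 -> 90
RT 90: heading 90 -> 0
RT 90: heading 0 -> 270
LT 135: heading 270 -> 45
RT 135: heading 45 -> 270
LT 45: heading 270 -> 315
LT 180: heading 315 -> 135
Final: pos=(-4.829,10.829), heading=135, 1 segment(s) drawn

Start position: (5, 1)
Final position: (-4.829, 10.829)
Distance = 13.9; >= 1e-6 -> NOT closed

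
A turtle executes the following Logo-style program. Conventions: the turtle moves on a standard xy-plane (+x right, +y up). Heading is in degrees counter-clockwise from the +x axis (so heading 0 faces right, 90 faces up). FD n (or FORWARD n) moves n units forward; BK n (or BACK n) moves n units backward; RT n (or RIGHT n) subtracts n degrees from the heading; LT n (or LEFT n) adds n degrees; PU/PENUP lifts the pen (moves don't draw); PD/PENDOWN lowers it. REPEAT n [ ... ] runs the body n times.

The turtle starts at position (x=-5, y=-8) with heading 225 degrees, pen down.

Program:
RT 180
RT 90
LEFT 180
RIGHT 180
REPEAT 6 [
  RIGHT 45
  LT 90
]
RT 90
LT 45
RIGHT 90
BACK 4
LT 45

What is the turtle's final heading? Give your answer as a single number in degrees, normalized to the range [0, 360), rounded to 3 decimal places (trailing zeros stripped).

Executing turtle program step by step:
Start: pos=(-5,-8), heading=225, pen down
RT 180: heading 225 -> 45
RT 90: heading 45 -> 315
LT 180: heading 315 -> 135
RT 180: heading 135 -> 315
REPEAT 6 [
  -- iteration 1/6 --
  RT 45: heading 315 -> 270
  LT 90: heading 270 -> 0
  -- iteration 2/6 --
  RT 45: heading 0 -> 315
  LT 90: heading 315 -> 45
  -- iteration 3/6 --
  RT 45: heading 45 -> 0
  LT 90: heading 0 -> 90
  -- iteration 4/6 --
  RT 45: heading 90 -> 45
  LT 90: heading 45 -> 135
  -- iteration 5/6 --
  RT 45: heading 135 -> 90
  LT 90: heading 90 -> 180
  -- iteration 6/6 --
  RT 45: heading 180 -> 135
  LT 90: heading 135 -> 225
]
RT 90: heading 225 -> 135
LT 45: heading 135 -> 180
RT 90: heading 180 -> 90
BK 4: (-5,-8) -> (-5,-12) [heading=90, draw]
LT 45: heading 90 -> 135
Final: pos=(-5,-12), heading=135, 1 segment(s) drawn

Answer: 135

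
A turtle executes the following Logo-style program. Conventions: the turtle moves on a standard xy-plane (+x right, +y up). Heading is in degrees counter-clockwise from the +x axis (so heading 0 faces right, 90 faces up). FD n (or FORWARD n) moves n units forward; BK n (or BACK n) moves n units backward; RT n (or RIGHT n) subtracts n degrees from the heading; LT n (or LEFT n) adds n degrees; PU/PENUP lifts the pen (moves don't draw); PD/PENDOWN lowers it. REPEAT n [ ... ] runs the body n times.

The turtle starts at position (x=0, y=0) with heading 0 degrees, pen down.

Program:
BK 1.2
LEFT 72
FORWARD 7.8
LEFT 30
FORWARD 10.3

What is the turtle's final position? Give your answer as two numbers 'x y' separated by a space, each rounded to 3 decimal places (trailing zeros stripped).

Executing turtle program step by step:
Start: pos=(0,0), heading=0, pen down
BK 1.2: (0,0) -> (-1.2,0) [heading=0, draw]
LT 72: heading 0 -> 72
FD 7.8: (-1.2,0) -> (1.21,7.418) [heading=72, draw]
LT 30: heading 72 -> 102
FD 10.3: (1.21,7.418) -> (-0.931,17.493) [heading=102, draw]
Final: pos=(-0.931,17.493), heading=102, 3 segment(s) drawn

Answer: -0.931 17.493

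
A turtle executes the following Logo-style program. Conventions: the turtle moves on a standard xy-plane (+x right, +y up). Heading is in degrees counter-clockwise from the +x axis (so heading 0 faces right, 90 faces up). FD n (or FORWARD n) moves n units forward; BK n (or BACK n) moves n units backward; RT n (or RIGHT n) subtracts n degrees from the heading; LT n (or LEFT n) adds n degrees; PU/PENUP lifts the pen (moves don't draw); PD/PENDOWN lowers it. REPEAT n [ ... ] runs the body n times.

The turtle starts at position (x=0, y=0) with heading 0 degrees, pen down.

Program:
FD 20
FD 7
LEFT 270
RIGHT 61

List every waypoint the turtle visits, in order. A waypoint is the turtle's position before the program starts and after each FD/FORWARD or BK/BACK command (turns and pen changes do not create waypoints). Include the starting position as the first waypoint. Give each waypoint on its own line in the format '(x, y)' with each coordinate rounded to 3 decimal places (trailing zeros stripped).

Executing turtle program step by step:
Start: pos=(0,0), heading=0, pen down
FD 20: (0,0) -> (20,0) [heading=0, draw]
FD 7: (20,0) -> (27,0) [heading=0, draw]
LT 270: heading 0 -> 270
RT 61: heading 270 -> 209
Final: pos=(27,0), heading=209, 2 segment(s) drawn
Waypoints (3 total):
(0, 0)
(20, 0)
(27, 0)

Answer: (0, 0)
(20, 0)
(27, 0)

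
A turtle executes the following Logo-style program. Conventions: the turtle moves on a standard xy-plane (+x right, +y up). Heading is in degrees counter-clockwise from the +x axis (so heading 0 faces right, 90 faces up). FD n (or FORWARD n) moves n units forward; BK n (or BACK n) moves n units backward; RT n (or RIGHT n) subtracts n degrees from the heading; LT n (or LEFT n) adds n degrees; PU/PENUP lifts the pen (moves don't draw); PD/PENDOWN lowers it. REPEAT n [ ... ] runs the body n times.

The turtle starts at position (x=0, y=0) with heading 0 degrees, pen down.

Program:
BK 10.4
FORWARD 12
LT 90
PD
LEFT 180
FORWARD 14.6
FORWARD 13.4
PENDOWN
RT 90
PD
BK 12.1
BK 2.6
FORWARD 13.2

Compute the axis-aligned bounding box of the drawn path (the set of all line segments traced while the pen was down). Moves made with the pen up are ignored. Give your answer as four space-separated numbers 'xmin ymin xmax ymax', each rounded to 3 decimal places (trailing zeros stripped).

Executing turtle program step by step:
Start: pos=(0,0), heading=0, pen down
BK 10.4: (0,0) -> (-10.4,0) [heading=0, draw]
FD 12: (-10.4,0) -> (1.6,0) [heading=0, draw]
LT 90: heading 0 -> 90
PD: pen down
LT 180: heading 90 -> 270
FD 14.6: (1.6,0) -> (1.6,-14.6) [heading=270, draw]
FD 13.4: (1.6,-14.6) -> (1.6,-28) [heading=270, draw]
PD: pen down
RT 90: heading 270 -> 180
PD: pen down
BK 12.1: (1.6,-28) -> (13.7,-28) [heading=180, draw]
BK 2.6: (13.7,-28) -> (16.3,-28) [heading=180, draw]
FD 13.2: (16.3,-28) -> (3.1,-28) [heading=180, draw]
Final: pos=(3.1,-28), heading=180, 7 segment(s) drawn

Segment endpoints: x in {-10.4, 0, 1.6, 1.6, 1.6, 3.1, 13.7, 16.3}, y in {-28, -14.6, 0}
xmin=-10.4, ymin=-28, xmax=16.3, ymax=0

Answer: -10.4 -28 16.3 0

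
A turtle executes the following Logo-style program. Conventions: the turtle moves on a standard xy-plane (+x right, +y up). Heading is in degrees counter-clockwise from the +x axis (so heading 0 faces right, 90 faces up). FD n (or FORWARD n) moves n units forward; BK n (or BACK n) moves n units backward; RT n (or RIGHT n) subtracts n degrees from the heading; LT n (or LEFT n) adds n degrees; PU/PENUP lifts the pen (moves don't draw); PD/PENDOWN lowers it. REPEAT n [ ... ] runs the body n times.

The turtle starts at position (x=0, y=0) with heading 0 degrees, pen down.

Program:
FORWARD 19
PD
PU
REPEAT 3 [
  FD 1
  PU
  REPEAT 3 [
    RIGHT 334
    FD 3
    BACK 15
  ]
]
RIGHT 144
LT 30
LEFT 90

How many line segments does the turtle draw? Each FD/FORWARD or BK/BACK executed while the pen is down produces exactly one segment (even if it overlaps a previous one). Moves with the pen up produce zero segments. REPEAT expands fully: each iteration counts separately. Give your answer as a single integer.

Executing turtle program step by step:
Start: pos=(0,0), heading=0, pen down
FD 19: (0,0) -> (19,0) [heading=0, draw]
PD: pen down
PU: pen up
REPEAT 3 [
  -- iteration 1/3 --
  FD 1: (19,0) -> (20,0) [heading=0, move]
  PU: pen up
  REPEAT 3 [
    -- iteration 1/3 --
    RT 334: heading 0 -> 26
    FD 3: (20,0) -> (22.696,1.315) [heading=26, move]
    BK 15: (22.696,1.315) -> (9.214,-5.26) [heading=26, move]
    -- iteration 2/3 --
    RT 334: heading 26 -> 52
    FD 3: (9.214,-5.26) -> (11.061,-2.896) [heading=52, move]
    BK 15: (11.061,-2.896) -> (1.827,-14.717) [heading=52, move]
    -- iteration 3/3 --
    RT 334: heading 52 -> 78
    FD 3: (1.827,-14.717) -> (2.45,-11.782) [heading=78, move]
    BK 15: (2.45,-11.782) -> (-0.668,-26.454) [heading=78, move]
  ]
  -- iteration 2/3 --
  FD 1: (-0.668,-26.454) -> (-0.46,-25.476) [heading=78, move]
  PU: pen up
  REPEAT 3 [
    -- iteration 1/3 --
    RT 334: heading 78 -> 104
    FD 3: (-0.46,-25.476) -> (-1.186,-22.565) [heading=104, move]
    BK 15: (-1.186,-22.565) -> (2.443,-37.12) [heading=104, move]
    -- iteration 2/3 --
    RT 334: heading 104 -> 130
    FD 3: (2.443,-37.12) -> (0.514,-34.822) [heading=130, move]
    BK 15: (0.514,-34.822) -> (10.156,-46.312) [heading=130, move]
    -- iteration 3/3 --
    RT 334: heading 130 -> 156
    FD 3: (10.156,-46.312) -> (7.415,-45.092) [heading=156, move]
    BK 15: (7.415,-45.092) -> (21.119,-51.193) [heading=156, move]
  ]
  -- iteration 3/3 --
  FD 1: (21.119,-51.193) -> (20.205,-50.786) [heading=156, move]
  PU: pen up
  REPEAT 3 [
    -- iteration 1/3 --
    RT 334: heading 156 -> 182
    FD 3: (20.205,-50.786) -> (17.207,-50.891) [heading=182, move]
    BK 15: (17.207,-50.891) -> (32.198,-50.368) [heading=182, move]
    -- iteration 2/3 --
    RT 334: heading 182 -> 208
    FD 3: (32.198,-50.368) -> (29.549,-51.776) [heading=208, move]
    BK 15: (29.549,-51.776) -> (42.793,-44.734) [heading=208, move]
    -- iteration 3/3 --
    RT 334: heading 208 -> 234
    FD 3: (42.793,-44.734) -> (41.03,-47.161) [heading=234, move]
    BK 15: (41.03,-47.161) -> (49.847,-35.026) [heading=234, move]
  ]
]
RT 144: heading 234 -> 90
LT 30: heading 90 -> 120
LT 90: heading 120 -> 210
Final: pos=(49.847,-35.026), heading=210, 1 segment(s) drawn
Segments drawn: 1

Answer: 1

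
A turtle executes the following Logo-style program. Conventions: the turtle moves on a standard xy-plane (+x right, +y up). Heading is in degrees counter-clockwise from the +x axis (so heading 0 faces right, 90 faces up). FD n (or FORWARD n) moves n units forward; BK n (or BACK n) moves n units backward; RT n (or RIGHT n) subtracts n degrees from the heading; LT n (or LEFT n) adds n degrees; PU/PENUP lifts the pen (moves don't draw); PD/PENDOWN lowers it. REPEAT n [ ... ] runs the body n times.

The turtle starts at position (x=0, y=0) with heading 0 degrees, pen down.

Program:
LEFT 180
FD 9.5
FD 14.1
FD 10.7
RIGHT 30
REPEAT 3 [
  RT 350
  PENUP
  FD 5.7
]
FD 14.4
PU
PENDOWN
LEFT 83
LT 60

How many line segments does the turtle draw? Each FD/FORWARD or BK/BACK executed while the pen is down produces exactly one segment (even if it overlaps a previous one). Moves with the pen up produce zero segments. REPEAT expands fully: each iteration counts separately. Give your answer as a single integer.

Executing turtle program step by step:
Start: pos=(0,0), heading=0, pen down
LT 180: heading 0 -> 180
FD 9.5: (0,0) -> (-9.5,0) [heading=180, draw]
FD 14.1: (-9.5,0) -> (-23.6,0) [heading=180, draw]
FD 10.7: (-23.6,0) -> (-34.3,0) [heading=180, draw]
RT 30: heading 180 -> 150
REPEAT 3 [
  -- iteration 1/3 --
  RT 350: heading 150 -> 160
  PU: pen up
  FD 5.7: (-34.3,0) -> (-39.656,1.95) [heading=160, move]
  -- iteration 2/3 --
  RT 350: heading 160 -> 170
  PU: pen up
  FD 5.7: (-39.656,1.95) -> (-45.27,2.939) [heading=170, move]
  -- iteration 3/3 --
  RT 350: heading 170 -> 180
  PU: pen up
  FD 5.7: (-45.27,2.939) -> (-50.97,2.939) [heading=180, move]
]
FD 14.4: (-50.97,2.939) -> (-65.37,2.939) [heading=180, move]
PU: pen up
PD: pen down
LT 83: heading 180 -> 263
LT 60: heading 263 -> 323
Final: pos=(-65.37,2.939), heading=323, 3 segment(s) drawn
Segments drawn: 3

Answer: 3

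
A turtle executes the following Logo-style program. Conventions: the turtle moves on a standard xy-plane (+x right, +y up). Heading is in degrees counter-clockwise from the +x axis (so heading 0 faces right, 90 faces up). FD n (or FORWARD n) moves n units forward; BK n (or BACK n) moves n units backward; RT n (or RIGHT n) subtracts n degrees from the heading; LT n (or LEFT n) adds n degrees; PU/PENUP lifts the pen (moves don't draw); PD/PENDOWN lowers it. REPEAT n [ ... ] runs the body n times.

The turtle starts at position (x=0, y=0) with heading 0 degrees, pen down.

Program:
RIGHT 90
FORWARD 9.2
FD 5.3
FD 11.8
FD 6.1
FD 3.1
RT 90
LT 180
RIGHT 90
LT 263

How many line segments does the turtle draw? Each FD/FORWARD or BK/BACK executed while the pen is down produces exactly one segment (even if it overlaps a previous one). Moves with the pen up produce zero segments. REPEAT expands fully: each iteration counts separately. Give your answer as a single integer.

Executing turtle program step by step:
Start: pos=(0,0), heading=0, pen down
RT 90: heading 0 -> 270
FD 9.2: (0,0) -> (0,-9.2) [heading=270, draw]
FD 5.3: (0,-9.2) -> (0,-14.5) [heading=270, draw]
FD 11.8: (0,-14.5) -> (0,-26.3) [heading=270, draw]
FD 6.1: (0,-26.3) -> (0,-32.4) [heading=270, draw]
FD 3.1: (0,-32.4) -> (0,-35.5) [heading=270, draw]
RT 90: heading 270 -> 180
LT 180: heading 180 -> 0
RT 90: heading 0 -> 270
LT 263: heading 270 -> 173
Final: pos=(0,-35.5), heading=173, 5 segment(s) drawn
Segments drawn: 5

Answer: 5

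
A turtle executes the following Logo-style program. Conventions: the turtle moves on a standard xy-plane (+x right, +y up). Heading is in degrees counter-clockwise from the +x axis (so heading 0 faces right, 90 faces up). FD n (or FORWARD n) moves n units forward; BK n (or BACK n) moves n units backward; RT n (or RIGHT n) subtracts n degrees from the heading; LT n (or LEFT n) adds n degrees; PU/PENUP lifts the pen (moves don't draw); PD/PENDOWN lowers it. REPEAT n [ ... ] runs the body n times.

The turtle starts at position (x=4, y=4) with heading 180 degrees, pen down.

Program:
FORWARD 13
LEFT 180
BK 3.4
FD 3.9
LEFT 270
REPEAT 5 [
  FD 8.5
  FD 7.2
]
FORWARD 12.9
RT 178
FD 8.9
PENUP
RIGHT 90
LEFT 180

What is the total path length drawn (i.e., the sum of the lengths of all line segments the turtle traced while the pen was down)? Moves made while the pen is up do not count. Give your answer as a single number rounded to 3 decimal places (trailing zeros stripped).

Answer: 120.6

Derivation:
Executing turtle program step by step:
Start: pos=(4,4), heading=180, pen down
FD 13: (4,4) -> (-9,4) [heading=180, draw]
LT 180: heading 180 -> 0
BK 3.4: (-9,4) -> (-12.4,4) [heading=0, draw]
FD 3.9: (-12.4,4) -> (-8.5,4) [heading=0, draw]
LT 270: heading 0 -> 270
REPEAT 5 [
  -- iteration 1/5 --
  FD 8.5: (-8.5,4) -> (-8.5,-4.5) [heading=270, draw]
  FD 7.2: (-8.5,-4.5) -> (-8.5,-11.7) [heading=270, draw]
  -- iteration 2/5 --
  FD 8.5: (-8.5,-11.7) -> (-8.5,-20.2) [heading=270, draw]
  FD 7.2: (-8.5,-20.2) -> (-8.5,-27.4) [heading=270, draw]
  -- iteration 3/5 --
  FD 8.5: (-8.5,-27.4) -> (-8.5,-35.9) [heading=270, draw]
  FD 7.2: (-8.5,-35.9) -> (-8.5,-43.1) [heading=270, draw]
  -- iteration 4/5 --
  FD 8.5: (-8.5,-43.1) -> (-8.5,-51.6) [heading=270, draw]
  FD 7.2: (-8.5,-51.6) -> (-8.5,-58.8) [heading=270, draw]
  -- iteration 5/5 --
  FD 8.5: (-8.5,-58.8) -> (-8.5,-67.3) [heading=270, draw]
  FD 7.2: (-8.5,-67.3) -> (-8.5,-74.5) [heading=270, draw]
]
FD 12.9: (-8.5,-74.5) -> (-8.5,-87.4) [heading=270, draw]
RT 178: heading 270 -> 92
FD 8.9: (-8.5,-87.4) -> (-8.811,-78.505) [heading=92, draw]
PU: pen up
RT 90: heading 92 -> 2
LT 180: heading 2 -> 182
Final: pos=(-8.811,-78.505), heading=182, 15 segment(s) drawn

Segment lengths:
  seg 1: (4,4) -> (-9,4), length = 13
  seg 2: (-9,4) -> (-12.4,4), length = 3.4
  seg 3: (-12.4,4) -> (-8.5,4), length = 3.9
  seg 4: (-8.5,4) -> (-8.5,-4.5), length = 8.5
  seg 5: (-8.5,-4.5) -> (-8.5,-11.7), length = 7.2
  seg 6: (-8.5,-11.7) -> (-8.5,-20.2), length = 8.5
  seg 7: (-8.5,-20.2) -> (-8.5,-27.4), length = 7.2
  seg 8: (-8.5,-27.4) -> (-8.5,-35.9), length = 8.5
  seg 9: (-8.5,-35.9) -> (-8.5,-43.1), length = 7.2
  seg 10: (-8.5,-43.1) -> (-8.5,-51.6), length = 8.5
  seg 11: (-8.5,-51.6) -> (-8.5,-58.8), length = 7.2
  seg 12: (-8.5,-58.8) -> (-8.5,-67.3), length = 8.5
  seg 13: (-8.5,-67.3) -> (-8.5,-74.5), length = 7.2
  seg 14: (-8.5,-74.5) -> (-8.5,-87.4), length = 12.9
  seg 15: (-8.5,-87.4) -> (-8.811,-78.505), length = 8.9
Total = 120.6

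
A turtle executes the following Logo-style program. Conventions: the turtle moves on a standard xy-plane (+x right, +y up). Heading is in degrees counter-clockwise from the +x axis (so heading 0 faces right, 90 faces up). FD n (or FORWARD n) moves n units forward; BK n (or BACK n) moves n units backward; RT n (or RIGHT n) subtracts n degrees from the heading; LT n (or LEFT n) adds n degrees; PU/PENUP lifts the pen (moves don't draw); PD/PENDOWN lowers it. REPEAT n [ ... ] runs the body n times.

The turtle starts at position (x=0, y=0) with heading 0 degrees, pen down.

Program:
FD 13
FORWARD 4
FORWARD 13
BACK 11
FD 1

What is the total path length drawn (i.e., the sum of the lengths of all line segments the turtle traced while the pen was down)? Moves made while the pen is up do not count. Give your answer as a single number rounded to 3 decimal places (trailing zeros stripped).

Answer: 42

Derivation:
Executing turtle program step by step:
Start: pos=(0,0), heading=0, pen down
FD 13: (0,0) -> (13,0) [heading=0, draw]
FD 4: (13,0) -> (17,0) [heading=0, draw]
FD 13: (17,0) -> (30,0) [heading=0, draw]
BK 11: (30,0) -> (19,0) [heading=0, draw]
FD 1: (19,0) -> (20,0) [heading=0, draw]
Final: pos=(20,0), heading=0, 5 segment(s) drawn

Segment lengths:
  seg 1: (0,0) -> (13,0), length = 13
  seg 2: (13,0) -> (17,0), length = 4
  seg 3: (17,0) -> (30,0), length = 13
  seg 4: (30,0) -> (19,0), length = 11
  seg 5: (19,0) -> (20,0), length = 1
Total = 42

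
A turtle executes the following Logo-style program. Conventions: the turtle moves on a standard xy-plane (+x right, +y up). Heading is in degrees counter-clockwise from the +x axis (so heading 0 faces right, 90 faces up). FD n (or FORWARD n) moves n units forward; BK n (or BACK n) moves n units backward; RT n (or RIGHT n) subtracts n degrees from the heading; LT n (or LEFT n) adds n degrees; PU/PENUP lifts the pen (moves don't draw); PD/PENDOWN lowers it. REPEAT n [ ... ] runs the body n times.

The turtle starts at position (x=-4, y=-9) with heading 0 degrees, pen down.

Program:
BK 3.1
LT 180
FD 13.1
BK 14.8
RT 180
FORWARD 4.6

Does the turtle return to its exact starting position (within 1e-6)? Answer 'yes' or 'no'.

Answer: no

Derivation:
Executing turtle program step by step:
Start: pos=(-4,-9), heading=0, pen down
BK 3.1: (-4,-9) -> (-7.1,-9) [heading=0, draw]
LT 180: heading 0 -> 180
FD 13.1: (-7.1,-9) -> (-20.2,-9) [heading=180, draw]
BK 14.8: (-20.2,-9) -> (-5.4,-9) [heading=180, draw]
RT 180: heading 180 -> 0
FD 4.6: (-5.4,-9) -> (-0.8,-9) [heading=0, draw]
Final: pos=(-0.8,-9), heading=0, 4 segment(s) drawn

Start position: (-4, -9)
Final position: (-0.8, -9)
Distance = 3.2; >= 1e-6 -> NOT closed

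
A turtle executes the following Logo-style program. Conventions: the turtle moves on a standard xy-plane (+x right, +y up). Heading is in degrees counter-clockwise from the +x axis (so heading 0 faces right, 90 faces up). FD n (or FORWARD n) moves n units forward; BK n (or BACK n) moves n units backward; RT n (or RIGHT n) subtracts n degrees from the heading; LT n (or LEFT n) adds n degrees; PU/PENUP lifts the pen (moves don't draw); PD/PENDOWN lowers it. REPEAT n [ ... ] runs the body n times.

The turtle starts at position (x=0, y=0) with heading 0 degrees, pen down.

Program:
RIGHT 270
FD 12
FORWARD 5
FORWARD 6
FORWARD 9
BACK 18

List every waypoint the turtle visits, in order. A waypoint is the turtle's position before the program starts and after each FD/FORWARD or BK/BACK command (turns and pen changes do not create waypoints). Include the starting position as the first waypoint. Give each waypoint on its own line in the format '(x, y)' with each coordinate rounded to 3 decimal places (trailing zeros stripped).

Executing turtle program step by step:
Start: pos=(0,0), heading=0, pen down
RT 270: heading 0 -> 90
FD 12: (0,0) -> (0,12) [heading=90, draw]
FD 5: (0,12) -> (0,17) [heading=90, draw]
FD 6: (0,17) -> (0,23) [heading=90, draw]
FD 9: (0,23) -> (0,32) [heading=90, draw]
BK 18: (0,32) -> (0,14) [heading=90, draw]
Final: pos=(0,14), heading=90, 5 segment(s) drawn
Waypoints (6 total):
(0, 0)
(0, 12)
(0, 17)
(0, 23)
(0, 32)
(0, 14)

Answer: (0, 0)
(0, 12)
(0, 17)
(0, 23)
(0, 32)
(0, 14)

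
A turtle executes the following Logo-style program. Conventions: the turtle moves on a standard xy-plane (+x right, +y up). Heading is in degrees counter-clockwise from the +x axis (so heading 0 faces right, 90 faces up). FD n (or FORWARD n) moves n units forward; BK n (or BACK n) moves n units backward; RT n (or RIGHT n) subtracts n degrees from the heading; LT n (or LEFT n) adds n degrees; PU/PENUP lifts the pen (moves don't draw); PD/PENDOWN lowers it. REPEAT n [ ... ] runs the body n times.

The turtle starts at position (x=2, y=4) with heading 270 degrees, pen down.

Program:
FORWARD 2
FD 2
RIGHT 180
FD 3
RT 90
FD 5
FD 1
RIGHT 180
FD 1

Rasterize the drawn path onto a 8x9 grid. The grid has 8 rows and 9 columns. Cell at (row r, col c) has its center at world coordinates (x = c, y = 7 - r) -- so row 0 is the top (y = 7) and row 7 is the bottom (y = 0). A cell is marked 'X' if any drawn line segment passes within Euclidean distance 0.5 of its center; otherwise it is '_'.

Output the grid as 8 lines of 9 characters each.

Answer: _________
_________
_________
__X______
__XXXXXXX
__X______
__X______
__X______

Derivation:
Segment 0: (2,4) -> (2,2)
Segment 1: (2,2) -> (2,0)
Segment 2: (2,0) -> (2,3)
Segment 3: (2,3) -> (7,3)
Segment 4: (7,3) -> (8,3)
Segment 5: (8,3) -> (7,3)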